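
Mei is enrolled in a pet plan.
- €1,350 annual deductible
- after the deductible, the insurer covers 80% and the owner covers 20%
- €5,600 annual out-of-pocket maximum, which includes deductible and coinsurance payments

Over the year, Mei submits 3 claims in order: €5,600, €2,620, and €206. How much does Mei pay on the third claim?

#1 (€5,600): deductible takes €1,350, €4,250 remains; 20% of €4,250 = €850. Owner owes €2,200 (running OOP €2,200).
#2 (€2,620): deductible met; 20% of €2,620 = €524. Cost to owner: €524. OOP to date €2,724.
#3 (€206): 20% coinsurance on €206 = €41.20. Owner owes €41.20 (running OOP €2,765.20).

€41.20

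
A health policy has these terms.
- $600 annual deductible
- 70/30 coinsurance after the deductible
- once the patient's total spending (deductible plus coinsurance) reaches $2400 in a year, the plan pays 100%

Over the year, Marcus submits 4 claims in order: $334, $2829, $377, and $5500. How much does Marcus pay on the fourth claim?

$918

Claim 1 — $334: fully absorbed by the deductible. Patient pays $334; OOP now $334.
Claim 2 — $2829: $266 to deductible, leaving $2563; patient's 30% is $768.90. Patient pays $1034.90; OOP now $1368.90.
Claim 3 — $377: 30% coinsurance on $377 = $113.10. Patient owes $113.10 (running OOP $1482).
Claim 4 — $5500: 30% coinsurance on $5500 = $1650. OOP would hit $3132 > $2400, so the cap limits the patient to $2400 − $1482 = $918.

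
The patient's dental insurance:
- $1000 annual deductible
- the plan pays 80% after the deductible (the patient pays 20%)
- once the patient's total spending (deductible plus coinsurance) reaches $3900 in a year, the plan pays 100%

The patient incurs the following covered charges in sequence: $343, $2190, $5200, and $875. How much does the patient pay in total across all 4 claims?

Claim 1 ($343): entire amount goes to the deductible. Patient owes $343 (running OOP $343).
Claim 2 ($2190): $657 to deductible, leaving $1533; patient's 20% is $306.60. Patient pays $963.60; OOP now $1306.60.
Claim 3 ($5200): 20% coinsurance on $5200 = $1040. Patient pays $1040; OOP now $2346.60.
Claim 4 ($875): deductible met; 20% of $875 = $175. Patient pays $175; OOP now $2521.60.
Summing the patient's payments: $343 + $963.60 + $1040 + $175 = $2521.60.

$2521.60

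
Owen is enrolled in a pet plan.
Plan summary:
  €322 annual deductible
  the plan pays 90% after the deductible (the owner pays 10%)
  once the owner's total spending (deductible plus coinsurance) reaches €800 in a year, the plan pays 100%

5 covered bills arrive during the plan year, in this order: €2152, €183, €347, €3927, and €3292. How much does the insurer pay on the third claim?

€312.30

#1 (€2152): deductible takes €322, €1830 remains; 10% of €1830 = €183. Owner pays €505; OOP now €505. Insurer: €2152 − €505 = €1647.
#2 (€183): 10% coinsurance on €183 = €18.30. Owner owes €18.30 (running OOP €523.30). Insurer: €183 − €18.30 = €164.70.
#3 (€347): deductible already satisfied, so owner's share is 10% × €347 = €34.70. Owner pays €34.70; OOP now €558. Insurer: €347 − €34.70 = €312.30.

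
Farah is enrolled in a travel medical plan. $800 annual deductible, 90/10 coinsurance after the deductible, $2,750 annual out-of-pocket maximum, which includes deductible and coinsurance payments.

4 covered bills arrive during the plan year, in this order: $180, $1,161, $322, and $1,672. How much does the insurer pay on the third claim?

Bill 1, $180: fully absorbed by the deductible. Traveler pays $180; OOP now $180. Insurer: $180 − $180 = $0.
Bill 2, $1,161: $620 to deductible, leaving $541; coinsurance $541 × 10% = $54.10. Cost to traveler: $674.10. OOP to date $854.10. Plan pays $1,161 − $674.10 = $486.90.
Bill 3, $322: deductible met; 10% of $322 = $32.20. Traveler pays $32.20; OOP now $886.30. Insurer: $322 − $32.20 = $289.80.

$289.80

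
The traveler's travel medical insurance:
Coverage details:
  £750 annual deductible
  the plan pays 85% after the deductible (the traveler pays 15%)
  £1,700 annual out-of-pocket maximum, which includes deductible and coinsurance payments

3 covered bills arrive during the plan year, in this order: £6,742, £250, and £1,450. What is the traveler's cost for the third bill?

#1 (£6,742): deductible takes £750, £5,992 remains; 15% of £5,992 = £898.80. Traveler owes £1,648.80 (running OOP £1,648.80).
#2 (£250): deductible already satisfied, so traveler's share is 15% × £250 = £37.50. Cost to traveler: £37.50. OOP to date £1,686.30.
#3 (£1,450): deductible met; 15% of £1,450 = £217.50. Adding that to £1,686.30 gives £1,903.80, past the £1,700 cap; traveler pays only £1,700 − £1,686.30 = £13.70.

£13.70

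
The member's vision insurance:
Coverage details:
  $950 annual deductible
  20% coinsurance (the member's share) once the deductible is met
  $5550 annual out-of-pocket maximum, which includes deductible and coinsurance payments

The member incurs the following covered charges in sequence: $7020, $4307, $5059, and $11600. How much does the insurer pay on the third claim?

$4047.20

Claim 1 — $7020: $950 to deductible, leaving $6070; member's 20% is $1214. Member owes $2164 (running OOP $2164). Plan pays $7020 − $2164 = $4856.
Claim 2 — $4307: 20% coinsurance on $4307 = $861.40. Member owes $861.40 (running OOP $3025.40). Insurer: $4307 − $861.40 = $3445.60.
Claim 3 — $5059: deductible met; 20% of $5059 = $1011.80. Member pays $1011.80; OOP now $4037.20. Insurer: $5059 − $1011.80 = $4047.20.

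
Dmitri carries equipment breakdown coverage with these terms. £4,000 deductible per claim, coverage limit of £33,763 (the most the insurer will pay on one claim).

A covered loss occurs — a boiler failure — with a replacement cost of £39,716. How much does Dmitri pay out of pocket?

£5,953

Subtract the deductible: £39,716 − £4,000 = £35,716.
£35,716 exceeds the £33,763 limit, so the insurer pays the limit: £33,763.
The business owner bears the rest of the original loss: £39,716 − £33,763 = £5,953.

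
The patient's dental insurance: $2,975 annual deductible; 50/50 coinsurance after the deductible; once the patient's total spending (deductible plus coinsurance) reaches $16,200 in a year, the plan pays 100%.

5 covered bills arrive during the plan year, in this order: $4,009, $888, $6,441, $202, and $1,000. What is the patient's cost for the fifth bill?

#1 ($4,009): $2,975 finishes the deductible; $1,034 goes to coinsurance; 50% of $1,034 = $517. Patient pays $3,492; OOP now $3,492.
#2 ($888): 50% coinsurance on $888 = $444. Patient pays $444; OOP now $3,936.
#3 ($6,441): 50% coinsurance on $6,441 = $3,220.50. Patient owes $3,220.50 (running OOP $7,156.50).
#4 ($202): 50% coinsurance on $202 = $101. Patient owes $101 (running OOP $7,257.50).
#5 ($1,000): 50% coinsurance on $1,000 = $500. Patient owes $500 (running OOP $7,757.50).

$500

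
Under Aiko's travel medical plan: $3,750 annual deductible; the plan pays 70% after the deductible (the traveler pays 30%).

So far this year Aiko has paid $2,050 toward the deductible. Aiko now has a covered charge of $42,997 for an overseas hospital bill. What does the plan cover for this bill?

$2,050 of the $3,750 deductible is already met, leaving $1,700.
The remaining $41,297 (= $42,997 − $1,700) moves to coinsurance.
Coinsurance: $41,297 × 30% = $12,389.10.
That puts the traveler's cost at $1,700 + $12,389.10 = $14,089.10.
The plan picks up $42,997 − $14,089.10 = $28,907.90.

$28,907.90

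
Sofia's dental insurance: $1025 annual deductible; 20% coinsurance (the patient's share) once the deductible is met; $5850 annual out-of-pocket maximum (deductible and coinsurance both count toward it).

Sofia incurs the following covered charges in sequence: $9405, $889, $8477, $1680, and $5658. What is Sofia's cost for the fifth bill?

Claim 1 — $9405: $1025 to deductible, leaving $8380; coinsurance $8380 × 20% = $1676. Patient pays $2701; OOP now $2701.
Claim 2 — $889: deductible met; 20% of $889 = $177.80. Cost to patient: $177.80. OOP to date $2878.80.
Claim 3 — $8477: deductible met; 20% of $8477 = $1695.40. Patient owes $1695.40 (running OOP $4574.20).
Claim 4 — $1680: deductible already satisfied, so patient's share is 20% × $1680 = $336. Cost to patient: $336. OOP to date $4910.20.
Claim 5 — $5658: deductible met; 20% of $5658 = $1131.60. Adding that to $4910.20 gives $6041.80, past the $5850 cap; patient pays only $5850 − $4910.20 = $939.80.

$939.80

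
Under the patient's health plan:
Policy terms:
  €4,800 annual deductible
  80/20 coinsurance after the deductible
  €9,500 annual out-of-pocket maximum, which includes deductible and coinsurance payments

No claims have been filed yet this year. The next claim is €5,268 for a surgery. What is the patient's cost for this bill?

The full €4,800 deductible is still open; €4,800 of this bill applies to it.
That leaves €5,268 − €4,800 = €468 for coinsurance.
Patient's 20% share of €468 is €93.60.
That puts the patient's cost at €4,800 + €93.60 = €4,893.60 before any cap.
Total out-of-pocket so far would be €0 + €4,893.60 = €4,893.60, below the €9,500 cap — no reduction.

€4,893.60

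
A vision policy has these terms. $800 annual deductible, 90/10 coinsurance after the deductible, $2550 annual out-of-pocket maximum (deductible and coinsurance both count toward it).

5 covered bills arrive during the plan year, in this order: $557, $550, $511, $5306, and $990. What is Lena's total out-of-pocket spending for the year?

$1511.40

Bill 1, $557: entire amount goes to the deductible. Cost to member: $557. OOP to date $557.
Bill 2, $550: $243 finishes the deductible; $307 goes to coinsurance; member's 10% is $30.70. Cost to member: $273.70. OOP to date $830.70.
Bill 3, $511: deductible already satisfied, so member's share is 10% × $511 = $51.10. Cost to member: $51.10. OOP to date $881.80.
Bill 4, $5306: deductible met; 10% of $5306 = $530.60. Member owes $530.60 (running OOP $1412.40).
Bill 5, $990: deductible already satisfied, so member's share is 10% × $990 = $99. Member pays $99; OOP now $1511.40.
Total paid by the member: $557 + $273.70 + $51.10 + $530.60 + $99 = $1511.40.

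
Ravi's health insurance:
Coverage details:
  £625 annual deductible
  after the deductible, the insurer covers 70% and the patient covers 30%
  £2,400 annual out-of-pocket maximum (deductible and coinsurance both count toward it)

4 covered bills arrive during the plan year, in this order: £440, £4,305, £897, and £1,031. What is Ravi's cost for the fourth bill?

£269.90

#1 (£440): all of it applies to the deductible. Patient owes £440 (running OOP £440).
#2 (£4,305): deductible takes £185, £4,120 remains; coinsurance £4,120 × 30% = £1,236. Patient pays £1,421; OOP now £1,861.
#3 (£897): 30% coinsurance on £897 = £269.10. Cost to patient: £269.10. OOP to date £2,130.10.
#4 (£1,031): 30% coinsurance on £1,031 = £309.30. Adding that to £2,130.10 gives £2,439.40, past the £2,400 cap; patient pays only £2,400 − £2,130.10 = £269.90.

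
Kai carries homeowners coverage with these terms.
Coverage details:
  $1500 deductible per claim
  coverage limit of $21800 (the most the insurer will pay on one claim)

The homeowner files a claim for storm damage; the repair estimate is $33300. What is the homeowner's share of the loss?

$11500

Subtract the deductible: $33300 − $1500 = $31800.
$31800 exceeds the $21800 limit, so the insurer pays the limit: $21800.
The homeowner bears the rest of the original loss: $33300 − $21800 = $11500.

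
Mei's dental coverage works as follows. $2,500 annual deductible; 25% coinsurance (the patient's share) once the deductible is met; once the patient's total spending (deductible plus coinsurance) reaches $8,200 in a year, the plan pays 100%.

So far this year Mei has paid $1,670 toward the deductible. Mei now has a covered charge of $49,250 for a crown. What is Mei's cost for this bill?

$6,530

Deductible still to meet: $2,500 − $1,670 = $830.
After the $830 deductible portion, $49,250 − $830 = $48,420 is subject to coinsurance.
25% of $48,420 = $12,105 falls to the patient.
Patient responsibility before any cap: $830 + $12,105 = $12,935.
Adding $12,935 to the $1,670 already spent would give $14,605, which exceeds the $8,200 cap; the patient pays just $8,200 − $1,670 = $6,530.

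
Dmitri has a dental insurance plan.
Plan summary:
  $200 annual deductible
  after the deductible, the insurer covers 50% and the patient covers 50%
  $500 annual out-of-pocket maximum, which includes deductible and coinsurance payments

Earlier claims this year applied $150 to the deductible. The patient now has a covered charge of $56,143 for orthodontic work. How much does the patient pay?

Remaining deductible: $200 − $150 = $50.
After the $50 deductible portion, $56,143 − $50 = $56,093 is subject to coinsurance.
Coinsurance: $56,093 × 50% = $28,046.50.
So the patient owes $50 + $28,046.50 = $28,096.50 before any cap.
That would bring total out-of-pocket to $28,246.50, past the $500 cap. The patient is capped at $500 − $150 = $350 on this claim.

$350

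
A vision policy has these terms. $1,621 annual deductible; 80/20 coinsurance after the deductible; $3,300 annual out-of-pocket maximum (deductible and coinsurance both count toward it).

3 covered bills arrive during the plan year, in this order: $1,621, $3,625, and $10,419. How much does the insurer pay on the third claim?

$9,465

#1 ($1,621): fully absorbed by the deductible. Member owes $1,621 (running OOP $1,621). Insurer: $1,621 − $1,621 = $0.
#2 ($3,625): deductible already satisfied, so member's share is 20% × $3,625 = $725. Cost to member: $725. OOP to date $2,346. Insurer: $3,625 − $725 = $2,900.
#3 ($10,419): deductible met; 20% of $10,419 = $2,083.80. That would push OOP to $4,429.80, over the $3,300 cap, so member pays $3,300 − $2,346 = $954. Insurer: $10,419 − $954 = $9,465.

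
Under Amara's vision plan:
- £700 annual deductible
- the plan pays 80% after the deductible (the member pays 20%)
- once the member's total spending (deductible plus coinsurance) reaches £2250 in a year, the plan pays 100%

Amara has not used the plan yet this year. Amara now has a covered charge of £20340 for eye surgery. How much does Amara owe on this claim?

Deductible not yet touched, so the first £700 of the bill goes to the deductible.
After the £700 deductible portion, £20340 − £700 = £19640 is subject to coinsurance.
Member's 20% share of £19640 is £3928.
So the member owes £700 + £3928 = £4628 before any cap.
That would bring total out-of-pocket to £4628, past the £2250 cap. The member is capped at £2250 − £0 = £2250 on this claim.

£2250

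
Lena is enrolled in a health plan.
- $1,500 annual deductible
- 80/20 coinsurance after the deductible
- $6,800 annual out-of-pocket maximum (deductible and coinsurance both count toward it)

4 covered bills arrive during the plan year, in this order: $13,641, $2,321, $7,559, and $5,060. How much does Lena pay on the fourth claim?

$895.80

Claim 1 ($13,641): deductible takes $1,500, $12,141 remains; coinsurance $12,141 × 20% = $2,428.20. Patient owes $3,928.20 (running OOP $3,928.20).
Claim 2 ($2,321): deductible met; 20% of $2,321 = $464.20. Cost to patient: $464.20. OOP to date $4,392.40.
Claim 3 ($7,559): deductible already satisfied, so patient's share is 20% × $7,559 = $1,511.80. Patient pays $1,511.80; OOP now $5,904.20.
Claim 4 ($5,060): deductible met; 20% of $5,060 = $1,012. Adding that to $5,904.20 gives $6,916.20, past the $6,800 cap; patient pays only $6,800 − $5,904.20 = $895.80.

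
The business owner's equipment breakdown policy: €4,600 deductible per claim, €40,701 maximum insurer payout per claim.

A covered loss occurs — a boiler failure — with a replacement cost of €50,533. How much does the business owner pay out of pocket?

€9,832

Subtract the deductible: €50,533 − €4,600 = €45,933.
The €40,701 per-incident cap binds; insurer pays €40,701.
The business owner bears the rest of the original loss: €50,533 − €40,701 = €9,832.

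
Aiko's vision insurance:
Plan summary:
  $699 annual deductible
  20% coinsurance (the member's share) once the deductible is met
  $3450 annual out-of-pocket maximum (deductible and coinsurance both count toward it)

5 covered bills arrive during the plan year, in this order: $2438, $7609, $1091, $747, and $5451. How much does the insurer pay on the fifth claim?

$4937.20

Claim 1 ($2438): $699 to deductible, leaving $1739; coinsurance $1739 × 20% = $347.80. Member owes $1046.80 (running OOP $1046.80). Insurer: $2438 − $1046.80 = $1391.20.
Claim 2 ($7609): 20% coinsurance on $7609 = $1521.80. Member pays $1521.80; OOP now $2568.60. Insurer: $7609 − $1521.80 = $6087.20.
Claim 3 ($1091): deductible already satisfied, so member's share is 20% × $1091 = $218.20. Member owes $218.20 (running OOP $2786.80). Insurer: $1091 − $218.20 = $872.80.
Claim 4 ($747): 20% coinsurance on $747 = $149.40. Member owes $149.40 (running OOP $2936.20). Insurer: $747 − $149.40 = $597.60.
Claim 5 ($5451): deductible already satisfied, so member's share is 20% × $5451 = $1090.20. That would push OOP to $4026.40, over the $3450 cap, so member pays $3450 − $2936.20 = $513.80. Insurer: $5451 − $513.80 = $4937.20.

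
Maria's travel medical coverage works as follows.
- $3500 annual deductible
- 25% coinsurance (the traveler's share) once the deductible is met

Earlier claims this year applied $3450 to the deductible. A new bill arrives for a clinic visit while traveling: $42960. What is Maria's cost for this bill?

$10777.50

Remaining deductible: $3500 − $3450 = $50.
The remaining $42910 (= $42960 − $50) moves to coinsurance.
Traveler's 25% share of $42910 is $10727.50.
Traveler responsibility: $50 + $10727.50 = $10777.50.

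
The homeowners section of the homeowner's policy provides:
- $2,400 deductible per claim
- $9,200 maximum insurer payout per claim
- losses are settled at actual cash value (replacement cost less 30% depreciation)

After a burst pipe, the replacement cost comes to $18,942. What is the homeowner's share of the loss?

Actual cash value after 30% depreciation: $18,942 × 70% = $13,259.40.
After the deductible, $13,259.40 − $2,400 = $10,859.40 remains.
$10,859.40 exceeds the $9,200 limit, so the insurer pays the limit: $9,200.
Homeowner's share is the uncovered remainder: $18,942 − $9,200 = $9,742.

$9,742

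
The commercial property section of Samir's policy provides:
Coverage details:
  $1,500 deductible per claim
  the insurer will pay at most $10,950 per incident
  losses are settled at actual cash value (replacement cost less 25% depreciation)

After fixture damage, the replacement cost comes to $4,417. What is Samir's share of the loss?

At 25% depreciation, ACV = $4,417 − $1,104.25 = $3,312.75.
Less the $1,500 deductible: $3,312.75 − $1,500 = $1,812.75.
$1,812.75 is within the $10,950 limit, so the insurer pays $1,812.75.
The business bears the rest of the original loss: $4,417 − $1,812.75 = $2,604.25.

$2,604.25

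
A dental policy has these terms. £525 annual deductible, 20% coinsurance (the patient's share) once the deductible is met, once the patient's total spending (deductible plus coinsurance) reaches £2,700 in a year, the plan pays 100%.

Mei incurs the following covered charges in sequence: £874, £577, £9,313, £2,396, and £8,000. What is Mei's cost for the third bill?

£1,862.60

Bill 1, £874: deductible takes £525, £349 remains; patient's 20% is £69.80. Patient pays £594.80; OOP now £594.80.
Bill 2, £577: 20% coinsurance on £577 = £115.40. Cost to patient: £115.40. OOP to date £710.20.
Bill 3, £9,313: deductible met; 20% of £9,313 = £1,862.60. Cost to patient: £1,862.60. OOP to date £2,572.80.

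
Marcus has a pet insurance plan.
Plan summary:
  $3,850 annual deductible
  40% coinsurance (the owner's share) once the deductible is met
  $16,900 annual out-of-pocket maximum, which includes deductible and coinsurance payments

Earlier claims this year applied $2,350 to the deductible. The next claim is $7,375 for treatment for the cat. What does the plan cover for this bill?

Deductible still to meet: $3,850 − $2,350 = $1,500.
That leaves $7,375 − $1,500 = $5,875 for coinsurance.
40% of $5,875 = $2,350 falls to the owner.
That puts the owner's cost at $1,500 + $2,350 = $3,850 before any cap.
Year-to-date out-of-pocket becomes $2,350 + $3,850 = $6,200, still under the $16,900 maximum, so no cap applies.
Insurer pays the balance: $7,375 − $3,850 = $3,525.

$3,525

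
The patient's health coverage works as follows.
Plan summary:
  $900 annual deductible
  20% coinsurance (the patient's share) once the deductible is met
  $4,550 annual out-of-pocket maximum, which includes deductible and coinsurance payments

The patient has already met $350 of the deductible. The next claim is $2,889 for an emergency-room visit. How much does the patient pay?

$1,017.80

$350 of the $900 deductible is already met, leaving $550.
After the $550 deductible portion, $2,889 − $550 = $2,339 is subject to coinsurance.
Coinsurance: $2,339 × 20% = $467.80.
Patient responsibility before any cap: $550 + $467.80 = $1,017.80.
Total out-of-pocket so far would be $350 + $1,017.80 = $1,367.80, below the $4,550 cap — no reduction.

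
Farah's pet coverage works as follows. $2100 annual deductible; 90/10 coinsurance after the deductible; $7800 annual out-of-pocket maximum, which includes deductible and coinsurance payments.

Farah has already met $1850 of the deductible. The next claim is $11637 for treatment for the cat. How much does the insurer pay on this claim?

$10248.30

$1850 of the $2100 deductible is already met, leaving $250.
That leaves $11637 − $250 = $11387 for coinsurance.
Coinsurance: $11387 × 10% = $1138.70.
Owner responsibility before any cap: $250 + $1138.70 = $1388.70.
Total out-of-pocket so far would be $1850 + $1388.70 = $3238.70, below the $7800 cap — no reduction.
The plan picks up $11637 − $1388.70 = $10248.30.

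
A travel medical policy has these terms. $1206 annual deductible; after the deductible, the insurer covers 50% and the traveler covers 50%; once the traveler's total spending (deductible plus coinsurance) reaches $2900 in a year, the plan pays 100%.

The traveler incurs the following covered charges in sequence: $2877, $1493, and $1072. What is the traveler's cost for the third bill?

Claim 1 — $2877: $1206 to deductible, leaving $1671; 50% of $1671 = $835.50. Cost to traveler: $2041.50. OOP to date $2041.50.
Claim 2 — $1493: 50% coinsurance on $1493 = $746.50. Traveler owes $746.50 (running OOP $2788).
Claim 3 — $1072: deductible met; 50% of $1072 = $536. That would push OOP to $3324, over the $2900 cap, so traveler pays $2900 − $2788 = $112.

$112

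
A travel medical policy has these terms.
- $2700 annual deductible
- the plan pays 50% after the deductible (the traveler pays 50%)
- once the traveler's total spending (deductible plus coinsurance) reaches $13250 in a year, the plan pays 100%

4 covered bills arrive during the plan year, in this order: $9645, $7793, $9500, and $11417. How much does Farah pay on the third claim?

$3181

Claim 1 ($9645): deductible takes $2700, $6945 remains; coinsurance $6945 × 50% = $3472.50. Traveler pays $6172.50; OOP now $6172.50.
Claim 2 ($7793): deductible already satisfied, so traveler's share is 50% × $7793 = $3896.50. Cost to traveler: $3896.50. OOP to date $10069.
Claim 3 ($9500): 50% coinsurance on $9500 = $4750. Adding that to $10069 gives $14819, past the $13250 cap; traveler pays only $13250 − $10069 = $3181.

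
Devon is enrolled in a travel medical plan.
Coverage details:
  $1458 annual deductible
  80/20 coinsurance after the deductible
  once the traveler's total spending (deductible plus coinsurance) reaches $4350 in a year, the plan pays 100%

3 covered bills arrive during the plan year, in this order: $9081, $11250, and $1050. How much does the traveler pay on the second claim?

#1 ($9081): $1458 finishes the deductible; $7623 goes to coinsurance; 20% of $7623 = $1524.60. Traveler pays $2982.60; OOP now $2982.60.
#2 ($11250): deductible already satisfied, so traveler's share is 20% × $11250 = $2250. Adding that to $2982.60 gives $5232.60, past the $4350 cap; traveler pays only $4350 − $2982.60 = $1367.40.

$1367.40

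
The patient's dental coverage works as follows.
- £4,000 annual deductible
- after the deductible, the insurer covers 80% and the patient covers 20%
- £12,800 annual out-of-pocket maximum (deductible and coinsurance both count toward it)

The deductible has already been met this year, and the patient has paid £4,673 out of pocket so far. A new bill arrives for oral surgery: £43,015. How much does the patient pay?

The deductible is already satisfied, so the full bill goes to coinsurance.
Coinsurance: £43,015 × 20% = £8,603.
That would bring total out-of-pocket to £13,276, past the £12,800 cap. The patient is capped at £12,800 − £4,673 = £8,127 on this claim.

£8,127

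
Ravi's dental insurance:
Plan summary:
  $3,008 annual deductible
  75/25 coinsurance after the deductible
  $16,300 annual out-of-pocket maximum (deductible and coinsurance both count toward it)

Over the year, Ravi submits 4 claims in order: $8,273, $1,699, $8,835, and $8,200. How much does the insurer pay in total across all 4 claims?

Claim 1 ($8,273): $3,008 to deductible, leaving $5,265; patient's 25% is $1,316.25. Patient owes $4,324.25 (running OOP $4,324.25). Insurer: $8,273 − $4,324.25 = $3,948.75.
Claim 2 ($1,699): deductible met; 25% of $1,699 = $424.75. Patient pays $424.75; OOP now $4,749. Plan pays $1,699 − $424.75 = $1,274.25.
Claim 3 ($8,835): deductible already satisfied, so patient's share is 25% × $8,835 = $2,208.75. Patient owes $2,208.75 (running OOP $6,957.75). Insurer: $8,835 − $2,208.75 = $6,626.25.
Claim 4 ($8,200): deductible met; 25% of $8,200 = $2,050. Patient owes $2,050 (running OOP $9,007.75). Insurer: $8,200 − $2,050 = $6,150.
Insurer total: $3,948.75 + $1,274.25 + $6,626.25 + $6,150 = $17,999.25.

$17,999.25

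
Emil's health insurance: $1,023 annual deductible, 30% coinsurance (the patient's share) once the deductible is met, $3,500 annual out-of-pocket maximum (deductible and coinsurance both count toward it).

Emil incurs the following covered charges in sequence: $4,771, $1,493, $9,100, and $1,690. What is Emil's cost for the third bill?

$904.70

#1 ($4,771): $1,023 to deductible, leaving $3,748; patient's 30% is $1,124.40. Patient pays $2,147.40; OOP now $2,147.40.
#2 ($1,493): deductible already satisfied, so patient's share is 30% × $1,493 = $447.90. Cost to patient: $447.90. OOP to date $2,595.30.
#3 ($9,100): 30% coinsurance on $9,100 = $2,730. OOP would hit $5,325.30 > $3,500, so the cap limits the patient to $3,500 − $2,595.30 = $904.70.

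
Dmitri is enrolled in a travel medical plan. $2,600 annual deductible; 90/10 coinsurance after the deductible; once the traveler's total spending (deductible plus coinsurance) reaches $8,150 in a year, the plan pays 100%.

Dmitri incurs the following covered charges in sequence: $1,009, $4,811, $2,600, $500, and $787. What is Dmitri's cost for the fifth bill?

$78.70

#1 ($1,009): all of it applies to the deductible. Traveler owes $1,009 (running OOP $1,009).
#2 ($4,811): $1,591 to deductible, leaving $3,220; traveler's 10% is $322. Traveler pays $1,913; OOP now $2,922.
#3 ($2,600): deductible already satisfied, so traveler's share is 10% × $2,600 = $260. Traveler pays $260; OOP now $3,182.
#4 ($500): 10% coinsurance on $500 = $50. Traveler owes $50 (running OOP $3,232).
#5 ($787): deductible met; 10% of $787 = $78.70. Traveler pays $78.70; OOP now $3,310.70.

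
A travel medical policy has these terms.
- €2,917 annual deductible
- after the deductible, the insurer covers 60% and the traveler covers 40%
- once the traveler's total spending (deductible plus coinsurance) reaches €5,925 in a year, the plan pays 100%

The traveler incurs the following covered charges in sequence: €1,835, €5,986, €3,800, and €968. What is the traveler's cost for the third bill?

€1,046.40

Bill 1, €1,835: all of it applies to the deductible. Cost to traveler: €1,835. OOP to date €1,835.
Bill 2, €5,986: €1,082 finishes the deductible; €4,904 goes to coinsurance; coinsurance €4,904 × 40% = €1,961.60. Traveler pays €3,043.60; OOP now €4,878.60.
Bill 3, €3,800: 40% coinsurance on €3,800 = €1,520. Adding that to €4,878.60 gives €6,398.60, past the €5,925 cap; traveler pays only €5,925 − €4,878.60 = €1,046.40.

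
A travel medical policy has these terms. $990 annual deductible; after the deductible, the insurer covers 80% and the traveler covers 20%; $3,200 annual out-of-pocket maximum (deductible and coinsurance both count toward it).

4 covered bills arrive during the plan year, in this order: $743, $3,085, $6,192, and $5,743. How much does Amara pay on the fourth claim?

$404

#1 ($743): fully absorbed by the deductible. Cost to traveler: $743. OOP to date $743.
#2 ($3,085): $247 to deductible, leaving $2,838; 20% of $2,838 = $567.60. Cost to traveler: $814.60. OOP to date $1,557.60.
#3 ($6,192): deductible met; 20% of $6,192 = $1,238.40. Cost to traveler: $1,238.40. OOP to date $2,796.
#4 ($5,743): deductible already satisfied, so traveler's share is 20% × $5,743 = $1,148.60. OOP would hit $3,944.60 > $3,200, so the cap limits the traveler to $3,200 − $2,796 = $404.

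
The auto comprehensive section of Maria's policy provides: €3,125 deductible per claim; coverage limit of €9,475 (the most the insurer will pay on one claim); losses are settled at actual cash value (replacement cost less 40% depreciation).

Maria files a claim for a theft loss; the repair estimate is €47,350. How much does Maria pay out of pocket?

€37,875

Actual cash value after 40% depreciation: €47,350 × 60% = €28,410.
After the deductible, €28,410 − €3,125 = €25,285 remains.
€25,285 exceeds the €9,475 limit, so the insurer pays the limit: €9,475.
Policyholder's share is the uncovered remainder: €47,350 − €9,475 = €37,875.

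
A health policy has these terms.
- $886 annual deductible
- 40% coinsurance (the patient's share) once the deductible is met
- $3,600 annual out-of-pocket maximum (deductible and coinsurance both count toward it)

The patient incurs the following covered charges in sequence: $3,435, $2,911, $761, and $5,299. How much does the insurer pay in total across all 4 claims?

$8,806

Claim 1 — $3,435: $886 to deductible, leaving $2,549; coinsurance $2,549 × 40% = $1,019.60. Cost to patient: $1,905.60. OOP to date $1,905.60. Plan pays $3,435 − $1,905.60 = $1,529.40.
Claim 2 — $2,911: 40% coinsurance on $2,911 = $1,164.40. Patient owes $1,164.40 (running OOP $3,070). Plan pays $2,911 − $1,164.40 = $1,746.60.
Claim 3 — $761: deductible already satisfied, so patient's share is 40% × $761 = $304.40. Patient owes $304.40 (running OOP $3,374.40). Plan pays $761 − $304.40 = $456.60.
Claim 4 — $5,299: deductible already satisfied, so patient's share is 40% × $5,299 = $2,119.60. That would push OOP to $5,494, over the $3,600 cap, so patient pays $3,600 − $3,374.40 = $225.60. Insurer: $5,299 − $225.60 = $5,073.40.
Insurer total: $1,529.40 + $1,746.60 + $456.60 + $5,073.40 = $8,806.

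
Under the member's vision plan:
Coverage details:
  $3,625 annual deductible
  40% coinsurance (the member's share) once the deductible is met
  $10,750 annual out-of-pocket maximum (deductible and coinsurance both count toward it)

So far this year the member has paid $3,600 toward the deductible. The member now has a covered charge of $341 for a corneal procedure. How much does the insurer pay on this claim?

Remaining deductible: $3,625 − $3,600 = $25.
That leaves $341 − $25 = $316 for coinsurance.
40% of $316 = $126.40 falls to the member.
Member responsibility before any cap: $25 + $126.40 = $151.40.
Total out-of-pocket so far would be $3,600 + $151.40 = $3,751.40, below the $10,750 cap — no reduction.
Insurer pays the balance: $341 − $151.40 = $189.60.

$189.60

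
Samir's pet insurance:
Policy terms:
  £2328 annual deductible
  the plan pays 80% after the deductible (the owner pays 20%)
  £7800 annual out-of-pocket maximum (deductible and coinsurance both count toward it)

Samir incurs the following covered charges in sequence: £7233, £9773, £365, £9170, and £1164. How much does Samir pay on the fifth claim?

Bill 1, £7233: £2328 finishes the deductible; £4905 goes to coinsurance; owner's 20% is £981. Cost to owner: £3309. OOP to date £3309.
Bill 2, £9773: 20% coinsurance on £9773 = £1954.60. Cost to owner: £1954.60. OOP to date £5263.60.
Bill 3, £365: deductible already satisfied, so owner's share is 20% × £365 = £73. Owner pays £73; OOP now £5336.60.
Bill 4, £9170: deductible met; 20% of £9170 = £1834. Owner pays £1834; OOP now £7170.60.
Bill 5, £1164: deductible already satisfied, so owner's share is 20% × £1164 = £232.80. Owner owes £232.80 (running OOP £7403.40).

£232.80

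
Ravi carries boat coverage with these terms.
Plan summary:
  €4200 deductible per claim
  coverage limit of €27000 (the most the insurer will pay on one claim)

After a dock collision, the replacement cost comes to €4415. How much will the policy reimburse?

Subtract the deductible: €4415 − €4200 = €215.
€215 ≤ €27000, so the limit doesn't bind; insurer pays €215.

€215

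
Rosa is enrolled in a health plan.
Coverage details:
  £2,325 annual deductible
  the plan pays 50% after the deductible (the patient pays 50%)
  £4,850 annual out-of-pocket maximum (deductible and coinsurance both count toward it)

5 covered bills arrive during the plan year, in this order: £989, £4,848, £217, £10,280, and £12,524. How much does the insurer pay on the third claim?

£108.50

Claim 1 — £989: all of it applies to the deductible. Patient owes £989 (running OOP £989). Plan pays £989 − £989 = £0.
Claim 2 — £4,848: £1,336 finishes the deductible; £3,512 goes to coinsurance; coinsurance £3,512 × 50% = £1,756. Patient pays £3,092; OOP now £4,081. Insurer: £4,848 − £3,092 = £1,756.
Claim 3 — £217: 50% coinsurance on £217 = £108.50. Patient owes £108.50 (running OOP £4,189.50). Insurer: £217 − £108.50 = £108.50.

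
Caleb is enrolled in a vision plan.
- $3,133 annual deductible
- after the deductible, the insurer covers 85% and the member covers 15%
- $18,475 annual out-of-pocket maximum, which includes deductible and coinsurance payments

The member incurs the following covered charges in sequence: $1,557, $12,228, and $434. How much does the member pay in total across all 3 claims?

Bill 1, $1,557: fully absorbed by the deductible. Member owes $1,557 (running OOP $1,557).
Bill 2, $12,228: deductible takes $1,576, $10,652 remains; member's 15% is $1,597.80. Cost to member: $3,173.80. OOP to date $4,730.80.
Bill 3, $434: 15% coinsurance on $434 = $65.10. Cost to member: $65.10. OOP to date $4,795.90.
Summing the member's payments: $1,557 + $3,173.80 + $65.10 = $4,795.90.

$4,795.90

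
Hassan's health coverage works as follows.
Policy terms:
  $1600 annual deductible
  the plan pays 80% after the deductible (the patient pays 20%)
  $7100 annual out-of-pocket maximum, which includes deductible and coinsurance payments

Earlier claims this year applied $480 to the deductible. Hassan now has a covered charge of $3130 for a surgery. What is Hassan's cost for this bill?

$1522

Remaining deductible: $1600 − $480 = $1120.
The remaining $2010 (= $3130 − $1120) moves to coinsurance.
Coinsurance: $2010 × 20% = $402.
That puts the patient's cost at $1120 + $402 = $1522 before any cap.
Total out-of-pocket so far would be $480 + $1522 = $2002, below the $7100 cap — no reduction.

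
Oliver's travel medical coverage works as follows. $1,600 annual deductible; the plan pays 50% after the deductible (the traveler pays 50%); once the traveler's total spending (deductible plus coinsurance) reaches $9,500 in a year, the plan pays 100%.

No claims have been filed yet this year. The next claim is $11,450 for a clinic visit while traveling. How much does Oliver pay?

$6,525

Deductible not yet touched, so the first $1,600 of the bill goes to the deductible.
The remaining $9,850 (= $11,450 − $1,600) moves to coinsurance.
Coinsurance: $9,850 × 50% = $4,925.
So the traveler owes $1,600 + $4,925 = $6,525 before any cap.
Year-to-date out-of-pocket becomes $0 + $6,525 = $6,525, still under the $9,500 maximum, so no cap applies.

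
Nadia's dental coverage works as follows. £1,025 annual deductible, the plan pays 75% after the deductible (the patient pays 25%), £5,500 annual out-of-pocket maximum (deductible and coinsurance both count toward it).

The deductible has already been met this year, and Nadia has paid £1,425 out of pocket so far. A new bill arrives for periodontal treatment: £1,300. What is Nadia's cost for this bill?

£325

The deductible is already satisfied, so the full bill goes to coinsurance.
25% of £1,300 = £325 falls to the patient.
Year-to-date out-of-pocket becomes £1,425 + £325 = £1,750, still under the £5,500 maximum, so no cap applies.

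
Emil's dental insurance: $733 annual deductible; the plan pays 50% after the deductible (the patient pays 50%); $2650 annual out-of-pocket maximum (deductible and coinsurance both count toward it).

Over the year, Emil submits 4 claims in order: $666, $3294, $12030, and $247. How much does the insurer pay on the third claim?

Claim 1 ($666): fully absorbed by the deductible. Cost to patient: $666. OOP to date $666. Plan pays $666 − $666 = $0.
Claim 2 ($3294): $67 finishes the deductible; $3227 goes to coinsurance; patient's 50% is $1613.50. Cost to patient: $1680.50. OOP to date $2346.50. Plan pays $3294 − $1680.50 = $1613.50.
Claim 3 ($12030): 50% coinsurance on $12030 = $6015. That would push OOP to $8361.50, over the $2650 cap, so patient pays $2650 − $2346.50 = $303.50. Plan pays $12030 − $303.50 = $11726.50.

$11726.50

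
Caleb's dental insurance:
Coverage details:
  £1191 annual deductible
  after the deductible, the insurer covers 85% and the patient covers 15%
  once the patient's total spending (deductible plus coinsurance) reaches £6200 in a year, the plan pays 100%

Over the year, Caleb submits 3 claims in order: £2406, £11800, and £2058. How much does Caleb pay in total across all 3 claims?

£3451.95

Claim 1 (£2406): £1191 finishes the deductible; £1215 goes to coinsurance; 15% of £1215 = £182.25. Cost to patient: £1373.25. OOP to date £1373.25.
Claim 2 (£11800): deductible met; 15% of £11800 = £1770. Patient pays £1770; OOP now £3143.25.
Claim 3 (£2058): 15% coinsurance on £2058 = £308.70. Patient pays £308.70; OOP now £3451.95.
Summing the patient's payments: £1373.25 + £1770 + £308.70 = £3451.95.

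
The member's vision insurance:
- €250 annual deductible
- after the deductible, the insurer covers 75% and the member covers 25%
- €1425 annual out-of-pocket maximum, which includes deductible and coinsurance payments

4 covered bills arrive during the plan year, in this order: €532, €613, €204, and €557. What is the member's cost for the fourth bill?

€139.25

Claim 1 — €532: €250 to deductible, leaving €282; coinsurance €282 × 25% = €70.50. Member pays €320.50; OOP now €320.50.
Claim 2 — €613: deductible met; 25% of €613 = €153.25. Member pays €153.25; OOP now €473.75.
Claim 3 — €204: deductible met; 25% of €204 = €51. Member pays €51; OOP now €524.75.
Claim 4 — €557: 25% coinsurance on €557 = €139.25. Member pays €139.25; OOP now €664.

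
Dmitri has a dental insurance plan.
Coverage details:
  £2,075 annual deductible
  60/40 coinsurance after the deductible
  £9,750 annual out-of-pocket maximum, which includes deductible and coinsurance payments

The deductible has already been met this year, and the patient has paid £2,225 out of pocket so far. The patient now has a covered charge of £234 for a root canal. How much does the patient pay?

With the deductible met, the entire £234 is subject to coinsurance.
40% of £234 = £93.60 falls to the patient.
Cumulative spending £2,225 + £93.60 = £2,318.60 stays under the £9,750 maximum.

£93.60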